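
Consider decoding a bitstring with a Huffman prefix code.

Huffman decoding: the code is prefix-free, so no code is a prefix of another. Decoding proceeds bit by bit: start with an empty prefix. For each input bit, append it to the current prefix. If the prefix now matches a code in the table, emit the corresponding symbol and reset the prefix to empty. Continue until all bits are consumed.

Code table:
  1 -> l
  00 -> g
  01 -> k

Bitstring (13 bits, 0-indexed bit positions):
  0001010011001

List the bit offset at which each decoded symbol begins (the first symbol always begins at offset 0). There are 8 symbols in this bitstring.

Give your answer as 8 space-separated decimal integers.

Bit 0: prefix='0' (no match yet)
Bit 1: prefix='00' -> emit 'g', reset
Bit 2: prefix='0' (no match yet)
Bit 3: prefix='01' -> emit 'k', reset
Bit 4: prefix='0' (no match yet)
Bit 5: prefix='01' -> emit 'k', reset
Bit 6: prefix='0' (no match yet)
Bit 7: prefix='00' -> emit 'g', reset
Bit 8: prefix='1' -> emit 'l', reset
Bit 9: prefix='1' -> emit 'l', reset
Bit 10: prefix='0' (no match yet)
Bit 11: prefix='00' -> emit 'g', reset
Bit 12: prefix='1' -> emit 'l', reset

Answer: 0 2 4 6 8 9 10 12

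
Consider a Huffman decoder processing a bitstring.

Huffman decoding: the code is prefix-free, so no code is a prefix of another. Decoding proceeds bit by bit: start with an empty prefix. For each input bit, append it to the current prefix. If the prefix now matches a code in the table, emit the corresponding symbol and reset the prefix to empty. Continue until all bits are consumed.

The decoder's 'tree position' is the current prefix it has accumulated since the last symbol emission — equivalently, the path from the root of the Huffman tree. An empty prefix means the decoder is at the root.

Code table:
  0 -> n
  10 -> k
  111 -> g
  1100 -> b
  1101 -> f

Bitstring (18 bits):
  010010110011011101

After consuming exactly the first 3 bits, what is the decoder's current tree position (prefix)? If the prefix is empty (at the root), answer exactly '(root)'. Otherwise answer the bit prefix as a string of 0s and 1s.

Answer: (root)

Derivation:
Bit 0: prefix='0' -> emit 'n', reset
Bit 1: prefix='1' (no match yet)
Bit 2: prefix='10' -> emit 'k', reset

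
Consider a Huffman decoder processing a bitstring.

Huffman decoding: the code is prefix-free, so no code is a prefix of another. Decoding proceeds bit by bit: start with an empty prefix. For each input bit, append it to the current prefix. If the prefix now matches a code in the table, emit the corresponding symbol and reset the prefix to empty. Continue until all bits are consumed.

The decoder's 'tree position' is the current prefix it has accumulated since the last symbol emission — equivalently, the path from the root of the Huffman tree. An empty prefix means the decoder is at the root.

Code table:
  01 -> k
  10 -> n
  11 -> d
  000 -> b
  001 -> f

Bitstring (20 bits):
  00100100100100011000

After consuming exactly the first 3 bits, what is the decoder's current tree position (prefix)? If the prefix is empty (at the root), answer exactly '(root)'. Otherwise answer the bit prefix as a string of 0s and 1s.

Bit 0: prefix='0' (no match yet)
Bit 1: prefix='00' (no match yet)
Bit 2: prefix='001' -> emit 'f', reset

Answer: (root)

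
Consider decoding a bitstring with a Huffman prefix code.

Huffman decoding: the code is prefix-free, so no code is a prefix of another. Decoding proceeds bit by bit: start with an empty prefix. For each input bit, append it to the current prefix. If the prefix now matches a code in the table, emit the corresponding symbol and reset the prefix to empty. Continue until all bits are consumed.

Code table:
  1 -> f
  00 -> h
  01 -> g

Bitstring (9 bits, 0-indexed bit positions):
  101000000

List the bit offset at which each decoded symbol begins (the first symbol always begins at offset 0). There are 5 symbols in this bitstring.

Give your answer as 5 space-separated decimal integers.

Answer: 0 1 3 5 7

Derivation:
Bit 0: prefix='1' -> emit 'f', reset
Bit 1: prefix='0' (no match yet)
Bit 2: prefix='01' -> emit 'g', reset
Bit 3: prefix='0' (no match yet)
Bit 4: prefix='00' -> emit 'h', reset
Bit 5: prefix='0' (no match yet)
Bit 6: prefix='00' -> emit 'h', reset
Bit 7: prefix='0' (no match yet)
Bit 8: prefix='00' -> emit 'h', reset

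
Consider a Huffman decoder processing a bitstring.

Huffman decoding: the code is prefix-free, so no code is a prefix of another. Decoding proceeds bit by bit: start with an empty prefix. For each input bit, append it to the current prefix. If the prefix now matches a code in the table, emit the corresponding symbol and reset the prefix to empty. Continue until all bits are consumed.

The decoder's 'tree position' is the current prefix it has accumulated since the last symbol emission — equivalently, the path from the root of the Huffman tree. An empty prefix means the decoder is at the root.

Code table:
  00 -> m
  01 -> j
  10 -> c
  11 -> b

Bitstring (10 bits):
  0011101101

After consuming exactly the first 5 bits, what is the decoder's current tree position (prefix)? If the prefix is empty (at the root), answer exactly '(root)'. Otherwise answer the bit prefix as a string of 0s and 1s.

Answer: 1

Derivation:
Bit 0: prefix='0' (no match yet)
Bit 1: prefix='00' -> emit 'm', reset
Bit 2: prefix='1' (no match yet)
Bit 3: prefix='11' -> emit 'b', reset
Bit 4: prefix='1' (no match yet)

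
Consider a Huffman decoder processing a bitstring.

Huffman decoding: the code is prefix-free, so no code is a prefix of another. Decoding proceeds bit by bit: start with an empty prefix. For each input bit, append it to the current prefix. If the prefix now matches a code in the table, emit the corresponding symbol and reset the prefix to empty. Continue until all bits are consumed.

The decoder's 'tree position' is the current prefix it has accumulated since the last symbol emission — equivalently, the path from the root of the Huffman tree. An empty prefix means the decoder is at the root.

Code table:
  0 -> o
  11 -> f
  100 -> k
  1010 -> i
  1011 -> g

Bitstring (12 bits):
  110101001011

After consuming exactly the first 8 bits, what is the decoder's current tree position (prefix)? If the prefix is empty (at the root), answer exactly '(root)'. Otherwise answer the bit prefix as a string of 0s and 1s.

Answer: (root)

Derivation:
Bit 0: prefix='1' (no match yet)
Bit 1: prefix='11' -> emit 'f', reset
Bit 2: prefix='0' -> emit 'o', reset
Bit 3: prefix='1' (no match yet)
Bit 4: prefix='10' (no match yet)
Bit 5: prefix='101' (no match yet)
Bit 6: prefix='1010' -> emit 'i', reset
Bit 7: prefix='0' -> emit 'o', reset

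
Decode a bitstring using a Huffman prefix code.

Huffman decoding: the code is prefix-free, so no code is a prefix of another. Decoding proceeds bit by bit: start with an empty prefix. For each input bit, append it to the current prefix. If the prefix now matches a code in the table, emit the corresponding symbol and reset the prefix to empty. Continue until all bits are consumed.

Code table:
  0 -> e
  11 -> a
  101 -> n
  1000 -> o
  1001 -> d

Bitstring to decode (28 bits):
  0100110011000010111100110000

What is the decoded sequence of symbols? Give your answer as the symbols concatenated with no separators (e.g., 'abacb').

Bit 0: prefix='0' -> emit 'e', reset
Bit 1: prefix='1' (no match yet)
Bit 2: prefix='10' (no match yet)
Bit 3: prefix='100' (no match yet)
Bit 4: prefix='1001' -> emit 'd', reset
Bit 5: prefix='1' (no match yet)
Bit 6: prefix='10' (no match yet)
Bit 7: prefix='100' (no match yet)
Bit 8: prefix='1001' -> emit 'd', reset
Bit 9: prefix='1' (no match yet)
Bit 10: prefix='10' (no match yet)
Bit 11: prefix='100' (no match yet)
Bit 12: prefix='1000' -> emit 'o', reset
Bit 13: prefix='0' -> emit 'e', reset
Bit 14: prefix='1' (no match yet)
Bit 15: prefix='10' (no match yet)
Bit 16: prefix='101' -> emit 'n', reset
Bit 17: prefix='1' (no match yet)
Bit 18: prefix='11' -> emit 'a', reset
Bit 19: prefix='1' (no match yet)
Bit 20: prefix='10' (no match yet)
Bit 21: prefix='100' (no match yet)
Bit 22: prefix='1001' -> emit 'd', reset
Bit 23: prefix='1' (no match yet)
Bit 24: prefix='10' (no match yet)
Bit 25: prefix='100' (no match yet)
Bit 26: prefix='1000' -> emit 'o', reset
Bit 27: prefix='0' -> emit 'e', reset

Answer: eddoenadoe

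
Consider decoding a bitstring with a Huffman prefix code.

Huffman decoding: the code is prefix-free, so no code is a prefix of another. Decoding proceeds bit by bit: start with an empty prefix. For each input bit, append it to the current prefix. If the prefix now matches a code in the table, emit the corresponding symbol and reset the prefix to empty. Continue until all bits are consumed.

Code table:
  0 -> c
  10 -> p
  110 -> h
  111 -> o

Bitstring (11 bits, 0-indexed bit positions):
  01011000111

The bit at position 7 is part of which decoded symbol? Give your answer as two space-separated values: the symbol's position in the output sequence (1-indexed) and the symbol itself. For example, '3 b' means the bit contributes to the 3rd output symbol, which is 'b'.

Answer: 5 c

Derivation:
Bit 0: prefix='0' -> emit 'c', reset
Bit 1: prefix='1' (no match yet)
Bit 2: prefix='10' -> emit 'p', reset
Bit 3: prefix='1' (no match yet)
Bit 4: prefix='11' (no match yet)
Bit 5: prefix='110' -> emit 'h', reset
Bit 6: prefix='0' -> emit 'c', reset
Bit 7: prefix='0' -> emit 'c', reset
Bit 8: prefix='1' (no match yet)
Bit 9: prefix='11' (no match yet)
Bit 10: prefix='111' -> emit 'o', reset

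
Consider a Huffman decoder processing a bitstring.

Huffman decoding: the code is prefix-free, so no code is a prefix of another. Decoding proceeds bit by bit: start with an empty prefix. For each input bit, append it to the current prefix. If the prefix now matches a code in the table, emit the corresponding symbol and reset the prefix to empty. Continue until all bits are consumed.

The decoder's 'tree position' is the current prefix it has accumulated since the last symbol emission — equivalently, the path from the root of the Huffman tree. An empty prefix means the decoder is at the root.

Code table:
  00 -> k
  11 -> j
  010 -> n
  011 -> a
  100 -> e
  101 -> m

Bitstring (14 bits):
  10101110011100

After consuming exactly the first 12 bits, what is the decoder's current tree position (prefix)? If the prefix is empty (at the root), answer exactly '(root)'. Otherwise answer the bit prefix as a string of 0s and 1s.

Answer: 1

Derivation:
Bit 0: prefix='1' (no match yet)
Bit 1: prefix='10' (no match yet)
Bit 2: prefix='101' -> emit 'm', reset
Bit 3: prefix='0' (no match yet)
Bit 4: prefix='01' (no match yet)
Bit 5: prefix='011' -> emit 'a', reset
Bit 6: prefix='1' (no match yet)
Bit 7: prefix='10' (no match yet)
Bit 8: prefix='100' -> emit 'e', reset
Bit 9: prefix='1' (no match yet)
Bit 10: prefix='11' -> emit 'j', reset
Bit 11: prefix='1' (no match yet)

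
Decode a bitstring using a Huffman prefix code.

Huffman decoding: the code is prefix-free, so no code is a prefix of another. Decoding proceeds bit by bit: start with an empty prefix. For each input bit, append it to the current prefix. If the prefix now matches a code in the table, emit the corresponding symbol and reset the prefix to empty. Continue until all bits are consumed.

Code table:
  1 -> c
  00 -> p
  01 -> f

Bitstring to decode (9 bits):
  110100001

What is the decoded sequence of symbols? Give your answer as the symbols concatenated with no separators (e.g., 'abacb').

Answer: ccfppc

Derivation:
Bit 0: prefix='1' -> emit 'c', reset
Bit 1: prefix='1' -> emit 'c', reset
Bit 2: prefix='0' (no match yet)
Bit 3: prefix='01' -> emit 'f', reset
Bit 4: prefix='0' (no match yet)
Bit 5: prefix='00' -> emit 'p', reset
Bit 6: prefix='0' (no match yet)
Bit 7: prefix='00' -> emit 'p', reset
Bit 8: prefix='1' -> emit 'c', reset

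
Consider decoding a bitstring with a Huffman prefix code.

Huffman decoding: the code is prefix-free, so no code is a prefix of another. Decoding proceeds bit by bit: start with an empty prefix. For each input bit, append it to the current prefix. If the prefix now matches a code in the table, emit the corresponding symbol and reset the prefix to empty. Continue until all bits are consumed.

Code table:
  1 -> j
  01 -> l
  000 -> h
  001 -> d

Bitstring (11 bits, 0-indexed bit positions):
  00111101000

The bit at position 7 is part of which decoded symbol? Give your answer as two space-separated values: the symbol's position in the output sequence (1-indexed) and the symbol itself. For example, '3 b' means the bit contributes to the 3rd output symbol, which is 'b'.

Answer: 5 l

Derivation:
Bit 0: prefix='0' (no match yet)
Bit 1: prefix='00' (no match yet)
Bit 2: prefix='001' -> emit 'd', reset
Bit 3: prefix='1' -> emit 'j', reset
Bit 4: prefix='1' -> emit 'j', reset
Bit 5: prefix='1' -> emit 'j', reset
Bit 6: prefix='0' (no match yet)
Bit 7: prefix='01' -> emit 'l', reset
Bit 8: prefix='0' (no match yet)
Bit 9: prefix='00' (no match yet)
Bit 10: prefix='000' -> emit 'h', reset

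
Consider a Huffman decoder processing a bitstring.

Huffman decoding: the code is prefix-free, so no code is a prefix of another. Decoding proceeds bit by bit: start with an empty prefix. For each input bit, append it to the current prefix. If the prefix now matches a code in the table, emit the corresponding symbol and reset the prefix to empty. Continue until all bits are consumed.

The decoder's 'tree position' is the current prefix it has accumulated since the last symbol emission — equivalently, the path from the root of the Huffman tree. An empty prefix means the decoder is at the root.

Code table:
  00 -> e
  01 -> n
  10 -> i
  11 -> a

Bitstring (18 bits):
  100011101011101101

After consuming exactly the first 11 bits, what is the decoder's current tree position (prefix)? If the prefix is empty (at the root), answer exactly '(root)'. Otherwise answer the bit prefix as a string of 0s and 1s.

Answer: 1

Derivation:
Bit 0: prefix='1' (no match yet)
Bit 1: prefix='10' -> emit 'i', reset
Bit 2: prefix='0' (no match yet)
Bit 3: prefix='00' -> emit 'e', reset
Bit 4: prefix='1' (no match yet)
Bit 5: prefix='11' -> emit 'a', reset
Bit 6: prefix='1' (no match yet)
Bit 7: prefix='10' -> emit 'i', reset
Bit 8: prefix='1' (no match yet)
Bit 9: prefix='10' -> emit 'i', reset
Bit 10: prefix='1' (no match yet)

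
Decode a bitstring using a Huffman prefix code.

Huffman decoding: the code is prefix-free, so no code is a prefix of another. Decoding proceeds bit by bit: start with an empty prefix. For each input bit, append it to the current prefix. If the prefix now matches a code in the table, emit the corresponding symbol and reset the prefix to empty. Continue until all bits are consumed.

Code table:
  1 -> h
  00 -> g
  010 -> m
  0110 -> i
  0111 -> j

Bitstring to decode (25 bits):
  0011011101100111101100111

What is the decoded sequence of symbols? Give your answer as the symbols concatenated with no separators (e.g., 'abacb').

Bit 0: prefix='0' (no match yet)
Bit 1: prefix='00' -> emit 'g', reset
Bit 2: prefix='1' -> emit 'h', reset
Bit 3: prefix='1' -> emit 'h', reset
Bit 4: prefix='0' (no match yet)
Bit 5: prefix='01' (no match yet)
Bit 6: prefix='011' (no match yet)
Bit 7: prefix='0111' -> emit 'j', reset
Bit 8: prefix='0' (no match yet)
Bit 9: prefix='01' (no match yet)
Bit 10: prefix='011' (no match yet)
Bit 11: prefix='0110' -> emit 'i', reset
Bit 12: prefix='0' (no match yet)
Bit 13: prefix='01' (no match yet)
Bit 14: prefix='011' (no match yet)
Bit 15: prefix='0111' -> emit 'j', reset
Bit 16: prefix='1' -> emit 'h', reset
Bit 17: prefix='0' (no match yet)
Bit 18: prefix='01' (no match yet)
Bit 19: prefix='011' (no match yet)
Bit 20: prefix='0110' -> emit 'i', reset
Bit 21: prefix='0' (no match yet)
Bit 22: prefix='01' (no match yet)
Bit 23: prefix='011' (no match yet)
Bit 24: prefix='0111' -> emit 'j', reset

Answer: ghhjijhij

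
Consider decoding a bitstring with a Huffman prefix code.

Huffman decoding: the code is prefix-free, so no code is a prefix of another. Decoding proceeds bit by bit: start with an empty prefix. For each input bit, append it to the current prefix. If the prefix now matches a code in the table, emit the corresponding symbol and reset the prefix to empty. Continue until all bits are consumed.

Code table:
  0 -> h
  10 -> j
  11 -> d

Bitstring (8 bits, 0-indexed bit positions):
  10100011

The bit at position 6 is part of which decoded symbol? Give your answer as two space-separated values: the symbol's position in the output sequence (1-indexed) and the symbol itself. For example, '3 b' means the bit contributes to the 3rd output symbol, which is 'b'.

Bit 0: prefix='1' (no match yet)
Bit 1: prefix='10' -> emit 'j', reset
Bit 2: prefix='1' (no match yet)
Bit 3: prefix='10' -> emit 'j', reset
Bit 4: prefix='0' -> emit 'h', reset
Bit 5: prefix='0' -> emit 'h', reset
Bit 6: prefix='1' (no match yet)
Bit 7: prefix='11' -> emit 'd', reset

Answer: 5 d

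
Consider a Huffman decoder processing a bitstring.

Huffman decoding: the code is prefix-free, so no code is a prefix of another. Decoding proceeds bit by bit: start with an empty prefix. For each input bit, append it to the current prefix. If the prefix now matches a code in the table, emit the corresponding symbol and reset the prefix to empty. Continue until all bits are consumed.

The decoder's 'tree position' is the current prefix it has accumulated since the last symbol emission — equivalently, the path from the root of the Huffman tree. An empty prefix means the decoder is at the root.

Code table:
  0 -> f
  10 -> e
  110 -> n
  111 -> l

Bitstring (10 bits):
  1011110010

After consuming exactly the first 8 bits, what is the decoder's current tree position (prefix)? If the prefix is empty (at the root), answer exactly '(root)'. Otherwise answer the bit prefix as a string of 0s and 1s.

Answer: (root)

Derivation:
Bit 0: prefix='1' (no match yet)
Bit 1: prefix='10' -> emit 'e', reset
Bit 2: prefix='1' (no match yet)
Bit 3: prefix='11' (no match yet)
Bit 4: prefix='111' -> emit 'l', reset
Bit 5: prefix='1' (no match yet)
Bit 6: prefix='10' -> emit 'e', reset
Bit 7: prefix='0' -> emit 'f', reset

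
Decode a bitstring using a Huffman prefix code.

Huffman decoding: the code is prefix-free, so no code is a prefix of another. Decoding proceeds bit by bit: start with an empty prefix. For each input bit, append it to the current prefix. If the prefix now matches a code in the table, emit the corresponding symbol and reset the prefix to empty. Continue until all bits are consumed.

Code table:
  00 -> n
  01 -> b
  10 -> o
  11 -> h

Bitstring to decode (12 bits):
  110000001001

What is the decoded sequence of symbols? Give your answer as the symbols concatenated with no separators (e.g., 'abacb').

Bit 0: prefix='1' (no match yet)
Bit 1: prefix='11' -> emit 'h', reset
Bit 2: prefix='0' (no match yet)
Bit 3: prefix='00' -> emit 'n', reset
Bit 4: prefix='0' (no match yet)
Bit 5: prefix='00' -> emit 'n', reset
Bit 6: prefix='0' (no match yet)
Bit 7: prefix='00' -> emit 'n', reset
Bit 8: prefix='1' (no match yet)
Bit 9: prefix='10' -> emit 'o', reset
Bit 10: prefix='0' (no match yet)
Bit 11: prefix='01' -> emit 'b', reset

Answer: hnnnob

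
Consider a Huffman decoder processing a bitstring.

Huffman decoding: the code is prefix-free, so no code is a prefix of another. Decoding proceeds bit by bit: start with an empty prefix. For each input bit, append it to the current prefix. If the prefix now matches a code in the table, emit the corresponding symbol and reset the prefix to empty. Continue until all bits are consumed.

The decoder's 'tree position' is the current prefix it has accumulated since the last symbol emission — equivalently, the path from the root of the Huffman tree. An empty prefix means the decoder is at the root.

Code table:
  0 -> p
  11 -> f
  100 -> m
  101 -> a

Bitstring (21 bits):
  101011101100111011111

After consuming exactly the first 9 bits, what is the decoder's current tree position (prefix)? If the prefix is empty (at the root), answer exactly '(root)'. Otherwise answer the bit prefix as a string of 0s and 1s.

Bit 0: prefix='1' (no match yet)
Bit 1: prefix='10' (no match yet)
Bit 2: prefix='101' -> emit 'a', reset
Bit 3: prefix='0' -> emit 'p', reset
Bit 4: prefix='1' (no match yet)
Bit 5: prefix='11' -> emit 'f', reset
Bit 6: prefix='1' (no match yet)
Bit 7: prefix='10' (no match yet)
Bit 8: prefix='101' -> emit 'a', reset

Answer: (root)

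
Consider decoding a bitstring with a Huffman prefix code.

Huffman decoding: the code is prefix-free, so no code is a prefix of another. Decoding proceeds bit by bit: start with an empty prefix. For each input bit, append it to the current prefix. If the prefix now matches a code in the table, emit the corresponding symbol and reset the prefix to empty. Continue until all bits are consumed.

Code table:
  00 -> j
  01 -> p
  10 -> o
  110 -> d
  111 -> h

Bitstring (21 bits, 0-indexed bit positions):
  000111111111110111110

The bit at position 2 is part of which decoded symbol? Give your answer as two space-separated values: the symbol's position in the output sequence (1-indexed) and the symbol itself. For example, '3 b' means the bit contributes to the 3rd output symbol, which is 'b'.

Answer: 2 p

Derivation:
Bit 0: prefix='0' (no match yet)
Bit 1: prefix='00' -> emit 'j', reset
Bit 2: prefix='0' (no match yet)
Bit 3: prefix='01' -> emit 'p', reset
Bit 4: prefix='1' (no match yet)
Bit 5: prefix='11' (no match yet)
Bit 6: prefix='111' -> emit 'h', reset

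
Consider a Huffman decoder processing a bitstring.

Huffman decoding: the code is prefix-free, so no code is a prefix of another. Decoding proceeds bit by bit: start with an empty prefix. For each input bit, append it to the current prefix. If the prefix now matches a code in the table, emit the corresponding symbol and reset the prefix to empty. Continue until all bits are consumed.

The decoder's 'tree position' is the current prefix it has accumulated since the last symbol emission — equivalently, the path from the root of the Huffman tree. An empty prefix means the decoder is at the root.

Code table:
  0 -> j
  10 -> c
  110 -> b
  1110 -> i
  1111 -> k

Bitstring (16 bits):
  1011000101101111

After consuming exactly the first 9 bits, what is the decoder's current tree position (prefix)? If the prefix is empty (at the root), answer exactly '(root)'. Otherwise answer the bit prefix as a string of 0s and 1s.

Bit 0: prefix='1' (no match yet)
Bit 1: prefix='10' -> emit 'c', reset
Bit 2: prefix='1' (no match yet)
Bit 3: prefix='11' (no match yet)
Bit 4: prefix='110' -> emit 'b', reset
Bit 5: prefix='0' -> emit 'j', reset
Bit 6: prefix='0' -> emit 'j', reset
Bit 7: prefix='1' (no match yet)
Bit 8: prefix='10' -> emit 'c', reset

Answer: (root)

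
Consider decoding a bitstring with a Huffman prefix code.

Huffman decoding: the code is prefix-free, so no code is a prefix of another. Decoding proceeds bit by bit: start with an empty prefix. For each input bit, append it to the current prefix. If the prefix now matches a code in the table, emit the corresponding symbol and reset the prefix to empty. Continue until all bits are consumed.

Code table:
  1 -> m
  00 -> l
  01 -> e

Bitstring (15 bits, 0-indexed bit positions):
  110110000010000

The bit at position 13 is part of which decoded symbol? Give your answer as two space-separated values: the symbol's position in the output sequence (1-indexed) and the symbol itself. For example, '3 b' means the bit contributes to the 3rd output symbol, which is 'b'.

Answer: 9 l

Derivation:
Bit 0: prefix='1' -> emit 'm', reset
Bit 1: prefix='1' -> emit 'm', reset
Bit 2: prefix='0' (no match yet)
Bit 3: prefix='01' -> emit 'e', reset
Bit 4: prefix='1' -> emit 'm', reset
Bit 5: prefix='0' (no match yet)
Bit 6: prefix='00' -> emit 'l', reset
Bit 7: prefix='0' (no match yet)
Bit 8: prefix='00' -> emit 'l', reset
Bit 9: prefix='0' (no match yet)
Bit 10: prefix='01' -> emit 'e', reset
Bit 11: prefix='0' (no match yet)
Bit 12: prefix='00' -> emit 'l', reset
Bit 13: prefix='0' (no match yet)
Bit 14: prefix='00' -> emit 'l', reset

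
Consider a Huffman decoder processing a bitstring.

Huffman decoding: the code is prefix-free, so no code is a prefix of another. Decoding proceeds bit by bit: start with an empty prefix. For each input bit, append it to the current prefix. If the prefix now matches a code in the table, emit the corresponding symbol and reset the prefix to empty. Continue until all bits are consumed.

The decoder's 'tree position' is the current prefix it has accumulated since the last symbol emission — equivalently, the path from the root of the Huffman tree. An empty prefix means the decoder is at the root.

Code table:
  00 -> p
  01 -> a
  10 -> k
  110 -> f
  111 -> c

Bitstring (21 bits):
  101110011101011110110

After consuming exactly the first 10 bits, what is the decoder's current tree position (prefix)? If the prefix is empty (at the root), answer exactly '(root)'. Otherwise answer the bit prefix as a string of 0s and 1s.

Bit 0: prefix='1' (no match yet)
Bit 1: prefix='10' -> emit 'k', reset
Bit 2: prefix='1' (no match yet)
Bit 3: prefix='11' (no match yet)
Bit 4: prefix='111' -> emit 'c', reset
Bit 5: prefix='0' (no match yet)
Bit 6: prefix='00' -> emit 'p', reset
Bit 7: prefix='1' (no match yet)
Bit 8: prefix='11' (no match yet)
Bit 9: prefix='111' -> emit 'c', reset

Answer: (root)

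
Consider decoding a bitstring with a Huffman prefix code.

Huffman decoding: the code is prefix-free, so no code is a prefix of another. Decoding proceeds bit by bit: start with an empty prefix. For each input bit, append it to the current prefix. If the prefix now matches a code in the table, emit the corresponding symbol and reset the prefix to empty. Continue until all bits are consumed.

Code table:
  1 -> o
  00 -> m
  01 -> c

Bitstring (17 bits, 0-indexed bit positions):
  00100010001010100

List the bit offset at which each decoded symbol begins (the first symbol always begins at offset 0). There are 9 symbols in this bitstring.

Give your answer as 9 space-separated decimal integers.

Bit 0: prefix='0' (no match yet)
Bit 1: prefix='00' -> emit 'm', reset
Bit 2: prefix='1' -> emit 'o', reset
Bit 3: prefix='0' (no match yet)
Bit 4: prefix='00' -> emit 'm', reset
Bit 5: prefix='0' (no match yet)
Bit 6: prefix='01' -> emit 'c', reset
Bit 7: prefix='0' (no match yet)
Bit 8: prefix='00' -> emit 'm', reset
Bit 9: prefix='0' (no match yet)
Bit 10: prefix='01' -> emit 'c', reset
Bit 11: prefix='0' (no match yet)
Bit 12: prefix='01' -> emit 'c', reset
Bit 13: prefix='0' (no match yet)
Bit 14: prefix='01' -> emit 'c', reset
Bit 15: prefix='0' (no match yet)
Bit 16: prefix='00' -> emit 'm', reset

Answer: 0 2 3 5 7 9 11 13 15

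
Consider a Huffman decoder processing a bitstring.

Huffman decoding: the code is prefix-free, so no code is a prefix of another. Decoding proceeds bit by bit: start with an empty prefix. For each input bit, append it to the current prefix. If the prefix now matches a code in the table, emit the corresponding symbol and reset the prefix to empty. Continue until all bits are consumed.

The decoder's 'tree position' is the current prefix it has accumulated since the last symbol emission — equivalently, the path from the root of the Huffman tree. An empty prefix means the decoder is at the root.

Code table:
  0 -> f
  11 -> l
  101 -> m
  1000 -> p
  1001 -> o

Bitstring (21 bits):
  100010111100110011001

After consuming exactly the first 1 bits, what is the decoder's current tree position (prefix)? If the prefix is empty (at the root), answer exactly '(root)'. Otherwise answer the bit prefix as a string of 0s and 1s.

Answer: 1

Derivation:
Bit 0: prefix='1' (no match yet)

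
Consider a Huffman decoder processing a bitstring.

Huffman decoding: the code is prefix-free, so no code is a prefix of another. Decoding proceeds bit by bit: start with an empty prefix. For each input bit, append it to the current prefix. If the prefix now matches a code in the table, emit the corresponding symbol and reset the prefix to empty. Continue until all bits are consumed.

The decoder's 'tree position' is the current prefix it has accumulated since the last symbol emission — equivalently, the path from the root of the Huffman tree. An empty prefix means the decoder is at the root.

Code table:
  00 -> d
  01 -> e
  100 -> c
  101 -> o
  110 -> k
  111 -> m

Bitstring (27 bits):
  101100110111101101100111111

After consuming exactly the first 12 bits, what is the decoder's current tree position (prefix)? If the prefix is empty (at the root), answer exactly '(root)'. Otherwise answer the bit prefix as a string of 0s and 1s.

Answer: (root)

Derivation:
Bit 0: prefix='1' (no match yet)
Bit 1: prefix='10' (no match yet)
Bit 2: prefix='101' -> emit 'o', reset
Bit 3: prefix='1' (no match yet)
Bit 4: prefix='10' (no match yet)
Bit 5: prefix='100' -> emit 'c', reset
Bit 6: prefix='1' (no match yet)
Bit 7: prefix='11' (no match yet)
Bit 8: prefix='110' -> emit 'k', reset
Bit 9: prefix='1' (no match yet)
Bit 10: prefix='11' (no match yet)
Bit 11: prefix='111' -> emit 'm', reset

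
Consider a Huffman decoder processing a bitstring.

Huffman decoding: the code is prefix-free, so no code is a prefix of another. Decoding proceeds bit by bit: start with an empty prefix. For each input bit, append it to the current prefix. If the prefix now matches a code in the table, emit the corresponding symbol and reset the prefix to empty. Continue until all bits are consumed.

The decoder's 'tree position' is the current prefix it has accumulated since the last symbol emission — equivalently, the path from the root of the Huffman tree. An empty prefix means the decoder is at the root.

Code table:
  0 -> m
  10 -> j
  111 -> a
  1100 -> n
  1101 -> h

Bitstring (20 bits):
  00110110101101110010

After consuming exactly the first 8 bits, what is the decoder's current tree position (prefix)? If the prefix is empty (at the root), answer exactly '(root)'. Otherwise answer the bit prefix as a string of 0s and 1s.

Bit 0: prefix='0' -> emit 'm', reset
Bit 1: prefix='0' -> emit 'm', reset
Bit 2: prefix='1' (no match yet)
Bit 3: prefix='11' (no match yet)
Bit 4: prefix='110' (no match yet)
Bit 5: prefix='1101' -> emit 'h', reset
Bit 6: prefix='1' (no match yet)
Bit 7: prefix='10' -> emit 'j', reset

Answer: (root)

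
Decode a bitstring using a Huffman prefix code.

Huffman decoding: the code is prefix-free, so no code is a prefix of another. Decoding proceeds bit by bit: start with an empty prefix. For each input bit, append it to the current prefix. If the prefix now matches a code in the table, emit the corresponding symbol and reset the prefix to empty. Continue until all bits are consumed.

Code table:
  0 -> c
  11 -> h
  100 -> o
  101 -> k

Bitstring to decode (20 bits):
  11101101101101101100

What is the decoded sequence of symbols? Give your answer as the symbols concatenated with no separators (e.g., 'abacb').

Bit 0: prefix='1' (no match yet)
Bit 1: prefix='11' -> emit 'h', reset
Bit 2: prefix='1' (no match yet)
Bit 3: prefix='10' (no match yet)
Bit 4: prefix='101' -> emit 'k', reset
Bit 5: prefix='1' (no match yet)
Bit 6: prefix='10' (no match yet)
Bit 7: prefix='101' -> emit 'k', reset
Bit 8: prefix='1' (no match yet)
Bit 9: prefix='10' (no match yet)
Bit 10: prefix='101' -> emit 'k', reset
Bit 11: prefix='1' (no match yet)
Bit 12: prefix='10' (no match yet)
Bit 13: prefix='101' -> emit 'k', reset
Bit 14: prefix='1' (no match yet)
Bit 15: prefix='10' (no match yet)
Bit 16: prefix='101' -> emit 'k', reset
Bit 17: prefix='1' (no match yet)
Bit 18: prefix='10' (no match yet)
Bit 19: prefix='100' -> emit 'o', reset

Answer: hkkkkko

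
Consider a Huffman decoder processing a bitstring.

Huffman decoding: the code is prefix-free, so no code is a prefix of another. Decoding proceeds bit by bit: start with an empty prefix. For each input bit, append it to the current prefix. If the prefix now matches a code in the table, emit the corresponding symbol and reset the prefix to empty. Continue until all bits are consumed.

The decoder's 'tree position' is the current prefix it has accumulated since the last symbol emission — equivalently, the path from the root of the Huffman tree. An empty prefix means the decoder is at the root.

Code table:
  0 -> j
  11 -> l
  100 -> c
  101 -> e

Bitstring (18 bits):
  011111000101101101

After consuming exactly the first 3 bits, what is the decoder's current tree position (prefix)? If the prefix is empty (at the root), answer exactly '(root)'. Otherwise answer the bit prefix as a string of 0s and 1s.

Answer: (root)

Derivation:
Bit 0: prefix='0' -> emit 'j', reset
Bit 1: prefix='1' (no match yet)
Bit 2: prefix='11' -> emit 'l', reset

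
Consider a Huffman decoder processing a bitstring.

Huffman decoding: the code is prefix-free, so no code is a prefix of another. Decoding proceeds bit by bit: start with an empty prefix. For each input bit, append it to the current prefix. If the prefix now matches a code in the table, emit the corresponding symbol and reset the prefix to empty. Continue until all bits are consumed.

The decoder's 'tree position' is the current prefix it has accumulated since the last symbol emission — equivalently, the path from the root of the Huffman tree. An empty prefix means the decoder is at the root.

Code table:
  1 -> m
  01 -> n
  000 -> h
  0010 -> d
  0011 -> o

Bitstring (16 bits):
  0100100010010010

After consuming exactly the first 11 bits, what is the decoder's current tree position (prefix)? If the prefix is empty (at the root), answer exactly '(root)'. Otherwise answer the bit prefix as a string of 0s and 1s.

Bit 0: prefix='0' (no match yet)
Bit 1: prefix='01' -> emit 'n', reset
Bit 2: prefix='0' (no match yet)
Bit 3: prefix='00' (no match yet)
Bit 4: prefix='001' (no match yet)
Bit 5: prefix='0010' -> emit 'd', reset
Bit 6: prefix='0' (no match yet)
Bit 7: prefix='00' (no match yet)
Bit 8: prefix='001' (no match yet)
Bit 9: prefix='0010' -> emit 'd', reset
Bit 10: prefix='0' (no match yet)

Answer: 0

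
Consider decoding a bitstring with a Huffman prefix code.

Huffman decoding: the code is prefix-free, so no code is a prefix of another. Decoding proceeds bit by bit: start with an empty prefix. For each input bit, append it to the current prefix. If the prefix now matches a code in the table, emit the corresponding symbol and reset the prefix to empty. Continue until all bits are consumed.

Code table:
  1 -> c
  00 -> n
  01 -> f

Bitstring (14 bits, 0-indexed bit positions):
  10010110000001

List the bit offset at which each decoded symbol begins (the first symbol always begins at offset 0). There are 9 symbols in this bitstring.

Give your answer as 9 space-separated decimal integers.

Answer: 0 1 3 4 6 7 9 11 13

Derivation:
Bit 0: prefix='1' -> emit 'c', reset
Bit 1: prefix='0' (no match yet)
Bit 2: prefix='00' -> emit 'n', reset
Bit 3: prefix='1' -> emit 'c', reset
Bit 4: prefix='0' (no match yet)
Bit 5: prefix='01' -> emit 'f', reset
Bit 6: prefix='1' -> emit 'c', reset
Bit 7: prefix='0' (no match yet)
Bit 8: prefix='00' -> emit 'n', reset
Bit 9: prefix='0' (no match yet)
Bit 10: prefix='00' -> emit 'n', reset
Bit 11: prefix='0' (no match yet)
Bit 12: prefix='00' -> emit 'n', reset
Bit 13: prefix='1' -> emit 'c', reset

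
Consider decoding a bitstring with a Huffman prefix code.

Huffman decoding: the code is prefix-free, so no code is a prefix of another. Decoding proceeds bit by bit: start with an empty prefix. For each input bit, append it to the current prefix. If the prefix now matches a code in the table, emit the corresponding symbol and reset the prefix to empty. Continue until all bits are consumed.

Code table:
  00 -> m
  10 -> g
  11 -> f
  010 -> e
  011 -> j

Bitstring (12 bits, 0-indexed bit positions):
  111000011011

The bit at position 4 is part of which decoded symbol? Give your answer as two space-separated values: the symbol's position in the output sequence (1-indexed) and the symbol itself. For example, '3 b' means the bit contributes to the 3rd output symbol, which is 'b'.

Answer: 3 m

Derivation:
Bit 0: prefix='1' (no match yet)
Bit 1: prefix='11' -> emit 'f', reset
Bit 2: prefix='1' (no match yet)
Bit 3: prefix='10' -> emit 'g', reset
Bit 4: prefix='0' (no match yet)
Bit 5: prefix='00' -> emit 'm', reset
Bit 6: prefix='0' (no match yet)
Bit 7: prefix='01' (no match yet)
Bit 8: prefix='011' -> emit 'j', reset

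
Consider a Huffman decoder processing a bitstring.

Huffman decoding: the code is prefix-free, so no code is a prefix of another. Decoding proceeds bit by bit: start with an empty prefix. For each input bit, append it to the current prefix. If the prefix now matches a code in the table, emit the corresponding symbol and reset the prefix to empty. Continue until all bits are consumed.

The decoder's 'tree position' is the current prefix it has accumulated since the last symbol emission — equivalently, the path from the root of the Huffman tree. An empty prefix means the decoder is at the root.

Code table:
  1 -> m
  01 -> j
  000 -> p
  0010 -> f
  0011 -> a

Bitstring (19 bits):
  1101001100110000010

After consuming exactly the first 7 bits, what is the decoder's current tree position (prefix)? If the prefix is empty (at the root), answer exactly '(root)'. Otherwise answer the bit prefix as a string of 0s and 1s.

Answer: 001

Derivation:
Bit 0: prefix='1' -> emit 'm', reset
Bit 1: prefix='1' -> emit 'm', reset
Bit 2: prefix='0' (no match yet)
Bit 3: prefix='01' -> emit 'j', reset
Bit 4: prefix='0' (no match yet)
Bit 5: prefix='00' (no match yet)
Bit 6: prefix='001' (no match yet)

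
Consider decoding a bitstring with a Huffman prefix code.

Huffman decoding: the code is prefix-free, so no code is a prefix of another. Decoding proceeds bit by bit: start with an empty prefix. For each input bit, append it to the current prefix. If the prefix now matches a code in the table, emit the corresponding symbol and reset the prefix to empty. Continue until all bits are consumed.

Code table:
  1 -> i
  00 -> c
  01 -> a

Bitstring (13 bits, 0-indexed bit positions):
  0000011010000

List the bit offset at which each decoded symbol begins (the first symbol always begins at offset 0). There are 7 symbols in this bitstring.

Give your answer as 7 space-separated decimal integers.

Bit 0: prefix='0' (no match yet)
Bit 1: prefix='00' -> emit 'c', reset
Bit 2: prefix='0' (no match yet)
Bit 3: prefix='00' -> emit 'c', reset
Bit 4: prefix='0' (no match yet)
Bit 5: prefix='01' -> emit 'a', reset
Bit 6: prefix='1' -> emit 'i', reset
Bit 7: prefix='0' (no match yet)
Bit 8: prefix='01' -> emit 'a', reset
Bit 9: prefix='0' (no match yet)
Bit 10: prefix='00' -> emit 'c', reset
Bit 11: prefix='0' (no match yet)
Bit 12: prefix='00' -> emit 'c', reset

Answer: 0 2 4 6 7 9 11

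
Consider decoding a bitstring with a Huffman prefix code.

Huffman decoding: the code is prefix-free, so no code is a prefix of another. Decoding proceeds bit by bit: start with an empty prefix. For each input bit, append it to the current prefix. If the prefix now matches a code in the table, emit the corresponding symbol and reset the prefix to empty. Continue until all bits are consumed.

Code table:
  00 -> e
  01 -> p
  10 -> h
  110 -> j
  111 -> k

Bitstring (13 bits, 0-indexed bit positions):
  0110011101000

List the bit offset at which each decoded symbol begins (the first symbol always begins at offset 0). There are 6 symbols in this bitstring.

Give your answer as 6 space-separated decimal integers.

Bit 0: prefix='0' (no match yet)
Bit 1: prefix='01' -> emit 'p', reset
Bit 2: prefix='1' (no match yet)
Bit 3: prefix='10' -> emit 'h', reset
Bit 4: prefix='0' (no match yet)
Bit 5: prefix='01' -> emit 'p', reset
Bit 6: prefix='1' (no match yet)
Bit 7: prefix='11' (no match yet)
Bit 8: prefix='110' -> emit 'j', reset
Bit 9: prefix='1' (no match yet)
Bit 10: prefix='10' -> emit 'h', reset
Bit 11: prefix='0' (no match yet)
Bit 12: prefix='00' -> emit 'e', reset

Answer: 0 2 4 6 9 11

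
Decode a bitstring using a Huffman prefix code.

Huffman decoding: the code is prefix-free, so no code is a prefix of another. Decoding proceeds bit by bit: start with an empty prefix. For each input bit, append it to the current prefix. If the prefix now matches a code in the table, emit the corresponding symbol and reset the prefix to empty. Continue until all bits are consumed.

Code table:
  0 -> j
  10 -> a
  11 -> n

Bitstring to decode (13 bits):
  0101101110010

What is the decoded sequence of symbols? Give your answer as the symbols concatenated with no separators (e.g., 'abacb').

Bit 0: prefix='0' -> emit 'j', reset
Bit 1: prefix='1' (no match yet)
Bit 2: prefix='10' -> emit 'a', reset
Bit 3: prefix='1' (no match yet)
Bit 4: prefix='11' -> emit 'n', reset
Bit 5: prefix='0' -> emit 'j', reset
Bit 6: prefix='1' (no match yet)
Bit 7: prefix='11' -> emit 'n', reset
Bit 8: prefix='1' (no match yet)
Bit 9: prefix='10' -> emit 'a', reset
Bit 10: prefix='0' -> emit 'j', reset
Bit 11: prefix='1' (no match yet)
Bit 12: prefix='10' -> emit 'a', reset

Answer: janjnaja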